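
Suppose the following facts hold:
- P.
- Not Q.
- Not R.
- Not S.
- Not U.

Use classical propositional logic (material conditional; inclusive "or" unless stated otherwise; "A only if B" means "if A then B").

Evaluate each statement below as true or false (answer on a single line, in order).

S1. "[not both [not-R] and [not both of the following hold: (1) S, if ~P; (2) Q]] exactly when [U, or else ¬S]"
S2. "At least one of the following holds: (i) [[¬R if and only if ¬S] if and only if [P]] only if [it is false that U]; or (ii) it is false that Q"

S1: Parsed as (¬R ↑ ((¬P → S) ↑ Q)) ↔ (U ∨ ¬S)

¬R = ¬F = T
¬P = ¬T = F
¬P → S = F → F = T
(¬P → S) ↑ Q = T ↑ F = T
¬R ↑ ((¬P → S) ↑ Q) = T ↑ T = F
¬S = ¬F = T
U ∨ ¬S = F ∨ T = T
(¬R ↑ ((¬P → S) ↑ Q)) ↔ (U ∨ ¬S) = F ↔ T = F
Thus S1 is false.

S2: Formalization: (((¬R ↔ ¬S) ↔ P) → ¬U) ∨ ¬Q

¬R = ¬F = T
¬S = ¬F = T
¬R ↔ ¬S = T ↔ T = T
(¬R ↔ ¬S) ↔ P = T ↔ T = T
¬U = ¬F = T
((¬R ↔ ¬S) ↔ P) → ¬U = T → T = T
¬Q = ¬F = T
(((¬R ↔ ¬S) ↔ P) → ¬U) ∨ ¬Q = T ∨ T = T
Thus S2 is true.

S1 False, S2 True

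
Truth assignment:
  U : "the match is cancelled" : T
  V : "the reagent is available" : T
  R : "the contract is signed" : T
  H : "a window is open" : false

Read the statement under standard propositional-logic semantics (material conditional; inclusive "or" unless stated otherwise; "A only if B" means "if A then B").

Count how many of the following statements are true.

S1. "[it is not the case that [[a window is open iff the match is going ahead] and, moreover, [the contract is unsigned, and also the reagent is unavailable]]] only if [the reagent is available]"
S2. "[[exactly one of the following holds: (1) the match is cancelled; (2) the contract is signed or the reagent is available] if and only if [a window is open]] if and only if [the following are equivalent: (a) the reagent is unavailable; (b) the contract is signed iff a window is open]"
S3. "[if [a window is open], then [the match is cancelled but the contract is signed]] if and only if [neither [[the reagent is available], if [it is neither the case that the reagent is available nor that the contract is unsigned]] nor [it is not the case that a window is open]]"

S1: Formalization: not ((H iff not U) and (not R and not V)) -> V

not U = not True = False
H iff not U = False iff False = True
not R = not True = False
not V = not True = False
not R and not V = False and False = False
(H iff not U) and (not R and not V) = True and False = False
not ((H iff not U) and (not R and not V)) = not False = True
not ((H iff not U) and (not R and not V)) -> V = True -> True = True
So S1 is true.

S2: In symbols: ((U xor (R or V)) iff H) iff (not V iff (R iff H))

R or V = True or True = True
U xor (R or V) = True xor True = False
(U xor (R or V)) iff H = False iff False = True
not V = not True = False
R iff H = True iff False = False
not V iff (R iff H) = False iff False = True
((U xor (R or V)) iff H) iff (not V iff (R iff H)) = True iff True = True
Thus S2 is true.

S3: This is (H -> (U and R)) iff (((V nor not R) -> V) nor not H).

U and R = True and True = True
H -> (U and R) = False -> True = True
not R = not True = False
V nor not R = True nor False = False
(V nor not R) -> V = False -> True = True
not H = not False = True
((V nor not R) -> V) nor not H = True nor True = False
(H -> (U and R)) iff (((V nor not R) -> V) nor not H) = True iff False = False
Thus S3 is false.

2 of the 3 statements are true (S1, S2).

2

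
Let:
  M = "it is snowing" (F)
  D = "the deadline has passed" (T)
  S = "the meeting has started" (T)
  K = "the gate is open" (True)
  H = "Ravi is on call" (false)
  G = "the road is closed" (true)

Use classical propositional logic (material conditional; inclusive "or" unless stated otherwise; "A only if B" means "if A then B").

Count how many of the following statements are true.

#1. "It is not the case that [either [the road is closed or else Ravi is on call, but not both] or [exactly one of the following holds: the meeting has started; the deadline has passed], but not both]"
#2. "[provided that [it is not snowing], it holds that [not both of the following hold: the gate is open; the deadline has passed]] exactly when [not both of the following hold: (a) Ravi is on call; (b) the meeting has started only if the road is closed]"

0

#1: In symbols: not ((G xor H) xor (S xor D))

G xor H = True xor False = True
S xor D = True xor True = False
(G xor H) xor (S xor D) = True xor False = True
not ((G xor H) xor (S xor D)) = not True = False
Thus #1 is false.

#2: In symbols: (not M -> (K nand D)) iff (H nand (S -> G))

not M = not False = True
K nand D = True nand True = False
not M -> (K nand D) = True -> False = False
S -> G = True -> True = True
H nand (S -> G) = False nand True = True
(not M -> (K nand D)) iff (H nand (S -> G)) = False iff True = False
Hence #2 is false.

Count: 0.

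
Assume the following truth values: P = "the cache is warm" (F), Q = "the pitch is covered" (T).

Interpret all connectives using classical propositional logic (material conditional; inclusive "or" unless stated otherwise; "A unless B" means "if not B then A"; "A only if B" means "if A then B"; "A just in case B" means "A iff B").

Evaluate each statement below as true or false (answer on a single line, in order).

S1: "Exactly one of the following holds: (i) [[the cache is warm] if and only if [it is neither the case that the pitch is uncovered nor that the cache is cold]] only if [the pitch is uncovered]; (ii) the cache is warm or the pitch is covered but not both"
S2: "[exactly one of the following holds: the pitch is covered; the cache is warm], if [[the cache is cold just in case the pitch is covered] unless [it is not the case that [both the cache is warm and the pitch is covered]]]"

S1: In symbols: ((P <-> (~Q nor ~P)) -> ~Q) xor (P xor Q)

~Q = ~T = F
~P = ~F = T
~Q nor ~P = F nor T = F
P <-> (~Q nor ~P) = F <-> F = T
~Q = ~T = F
(P <-> (~Q nor ~P)) -> ~Q = T -> F = F
P xor Q = F xor T = T
((P <-> (~Q nor ~P)) -> ~Q) xor (P xor Q) = F xor T = T
Hence S1 is true.

S2: Formalization: ((~P <-> Q) | ~(P & Q)) -> (Q xor P)

~P = ~F = T
~P <-> Q = T <-> T = T
P & Q = F & T = F
~(P & Q) = ~F = T
(~P <-> Q) | ~(P & Q) = T | T = T
Q xor P = T xor F = T
((~P <-> Q) | ~(P & Q)) -> (Q xor P) = T -> T = T
Hence S2 is true.

S1 True, S2 True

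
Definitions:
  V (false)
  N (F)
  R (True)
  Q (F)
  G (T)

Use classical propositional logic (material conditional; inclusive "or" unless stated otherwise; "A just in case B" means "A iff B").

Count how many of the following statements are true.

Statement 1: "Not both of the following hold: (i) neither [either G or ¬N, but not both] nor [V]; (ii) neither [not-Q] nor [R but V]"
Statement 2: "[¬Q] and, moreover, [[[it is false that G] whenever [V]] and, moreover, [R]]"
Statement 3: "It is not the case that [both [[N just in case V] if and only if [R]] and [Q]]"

Statement 1: Parsed as ((G xor not N) nor V) nand (not Q nor (R and V))

not N = not False = True
G xor not N = True xor True = False
(G xor not N) nor V = False nor False = True
not Q = not False = True
R and V = True and False = False
not Q nor (R and V) = True nor False = False
((G xor not N) nor V) nand (not Q nor (R and V)) = True nand False = True
So Statement 1 is true.

Statement 2: Formalization: not Q and ((V -> not G) and R)

not Q = not False = True
not G = not True = False
V -> not G = False -> False = True
(V -> not G) and R = True and True = True
not Q and ((V -> not G) and R) = True and True = True
So Statement 2 is true.

Statement 3: This is not (((N iff V) iff R) and Q).

N iff V = False iff False = True
(N iff V) iff R = True iff True = True
((N iff V) iff R) and Q = True and False = False
not (((N iff V) iff R) and Q) = not False = True
So Statement 3 is true.

True statements: 3 (Statement 1, Statement 2, Statement 3).

3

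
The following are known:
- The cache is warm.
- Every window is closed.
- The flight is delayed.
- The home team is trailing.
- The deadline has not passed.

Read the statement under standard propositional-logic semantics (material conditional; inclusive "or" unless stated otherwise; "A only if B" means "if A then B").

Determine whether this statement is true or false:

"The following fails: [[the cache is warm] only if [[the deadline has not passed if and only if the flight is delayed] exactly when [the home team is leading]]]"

Let P = "the cache is warm" (True), U = "the deadline has passed" (False), R = "the flight is delayed" (True), S = "the home team is leading" (False).
Formalization: not (P -> ((not U iff R) iff S))

not U = not False = True
not U iff R = True iff True = True
(not U iff R) iff S = True iff False = False
P -> ((not U iff R) iff S) = True -> False = False
not (P -> ((not U iff R) iff S)) = not False = True

true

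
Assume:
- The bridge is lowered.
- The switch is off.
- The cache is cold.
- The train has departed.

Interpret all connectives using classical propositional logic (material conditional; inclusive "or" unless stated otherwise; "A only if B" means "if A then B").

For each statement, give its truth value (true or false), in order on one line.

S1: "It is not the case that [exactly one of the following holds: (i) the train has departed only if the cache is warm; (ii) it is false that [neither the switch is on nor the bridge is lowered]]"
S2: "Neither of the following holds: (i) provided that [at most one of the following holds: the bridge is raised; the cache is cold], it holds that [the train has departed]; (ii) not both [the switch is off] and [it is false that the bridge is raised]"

Let S = "the train has departed" (True), R = "the cache is warm" (False), Q = "the switch is on" (False), P = "the bridge is raised" (False).

S1: Formalization: not ((S -> R) xor not (Q nor not P))

S -> R = True -> False = False
not P = not False = True
Q nor not P = False nor True = False
not (Q nor not P) = not False = True
(S -> R) xor not (Q nor not P) = False xor True = True
not ((S -> R) xor not (Q nor not P)) = not True = False
So S1 is false.

S2: Formalization: ((P nand not R) -> S) nor (not Q nand not P)

not R = not False = True
P nand not R = False nand True = True
(P nand not R) -> S = True -> True = True
not Q = not False = True
not P = not False = True
not Q nand not P = True nand True = False
((P nand not R) -> S) nor (not Q nand not P) = True nor False = False
So S2 is false.

S1 False / S2 False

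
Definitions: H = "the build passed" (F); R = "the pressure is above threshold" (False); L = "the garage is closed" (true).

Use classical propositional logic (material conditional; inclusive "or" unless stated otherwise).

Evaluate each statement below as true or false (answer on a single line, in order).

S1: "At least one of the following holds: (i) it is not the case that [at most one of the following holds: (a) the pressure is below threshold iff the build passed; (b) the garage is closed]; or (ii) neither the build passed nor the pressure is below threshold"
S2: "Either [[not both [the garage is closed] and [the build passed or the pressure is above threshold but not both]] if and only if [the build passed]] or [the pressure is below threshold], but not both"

S1 F; S2 T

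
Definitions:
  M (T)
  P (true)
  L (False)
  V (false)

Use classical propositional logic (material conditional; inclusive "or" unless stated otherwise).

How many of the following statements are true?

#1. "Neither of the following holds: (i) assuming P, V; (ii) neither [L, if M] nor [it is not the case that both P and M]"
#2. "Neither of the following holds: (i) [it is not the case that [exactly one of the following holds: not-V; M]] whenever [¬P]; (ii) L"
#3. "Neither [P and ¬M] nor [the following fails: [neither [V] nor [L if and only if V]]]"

#1: This is (P → V) ↓ ((M → L) ↓ (P ↑ M)).

P → V = T → F = F
M → L = T → F = F
P ↑ M = T ↑ T = F
(M → L) ↓ (P ↑ M) = F ↓ F = T
(P → V) ↓ ((M → L) ↓ (P ↑ M)) = F ↓ T = F
Hence #1 is false.

#2: This is (¬P → ¬(¬V ⊕ M)) ↓ L.

¬P = ¬T = F
¬V = ¬F = T
¬V ⊕ M = T ⊕ T = F
¬(¬V ⊕ M) = ¬F = T
¬P → ¬(¬V ⊕ M) = F → T = T
(¬P → ¬(¬V ⊕ M)) ↓ L = T ↓ F = F
Hence #2 is false.

#3: In symbols: (P ∧ ¬M) ↓ ¬(V ↓ (L ↔ V))

¬M = ¬T = F
P ∧ ¬M = T ∧ F = F
L ↔ V = F ↔ F = T
V ↓ (L ↔ V) = F ↓ T = F
¬(V ↓ (L ↔ V)) = ¬F = T
(P ∧ ¬M) ↓ ¬(V ↓ (L ↔ V)) = F ↓ T = F
Hence #3 is false.

True statements: 0 (none).

0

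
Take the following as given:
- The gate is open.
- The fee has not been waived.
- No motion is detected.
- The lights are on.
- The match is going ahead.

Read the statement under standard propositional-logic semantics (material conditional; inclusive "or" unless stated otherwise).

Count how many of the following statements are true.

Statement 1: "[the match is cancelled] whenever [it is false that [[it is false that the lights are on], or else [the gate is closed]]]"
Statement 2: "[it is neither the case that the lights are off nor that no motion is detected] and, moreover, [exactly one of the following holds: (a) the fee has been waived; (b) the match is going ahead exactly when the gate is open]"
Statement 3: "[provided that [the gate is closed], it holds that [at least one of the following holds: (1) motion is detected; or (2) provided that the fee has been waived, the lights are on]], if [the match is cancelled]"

Let S = "the lights are on" (T), Q = "the gate is open" (T), K = "the match is cancelled" (F), W = "motion is detected" (F), P = "the fee has been waived" (F).

Statement 1: Parsed as ~(~S | ~Q) -> K

~S = ~T = F
~Q = ~T = F
~S | ~Q = F | F = F
~(~S | ~Q) = ~F = T
~(~S | ~Q) -> K = T -> F = F
So Statement 1 is false.

Statement 2: In symbols: (~S nor ~W) & (P xor (~K <-> Q))

~S = ~T = F
~W = ~F = T
~S nor ~W = F nor T = F
~K = ~F = T
~K <-> Q = T <-> T = T
P xor (~K <-> Q) = F xor T = T
(~S nor ~W) & (P xor (~K <-> Q)) = F & T = F
So Statement 2 is false.

Statement 3: In symbols: K -> (~Q -> (W | (P -> S)))

~Q = ~T = F
P -> S = F -> T = T
W | (P -> S) = F | T = T
~Q -> (W | (P -> S)) = F -> T = T
K -> (~Q -> (W | (P -> S))) = F -> T = T
So Statement 3 is true.

True statements: 1 (Statement 3).

1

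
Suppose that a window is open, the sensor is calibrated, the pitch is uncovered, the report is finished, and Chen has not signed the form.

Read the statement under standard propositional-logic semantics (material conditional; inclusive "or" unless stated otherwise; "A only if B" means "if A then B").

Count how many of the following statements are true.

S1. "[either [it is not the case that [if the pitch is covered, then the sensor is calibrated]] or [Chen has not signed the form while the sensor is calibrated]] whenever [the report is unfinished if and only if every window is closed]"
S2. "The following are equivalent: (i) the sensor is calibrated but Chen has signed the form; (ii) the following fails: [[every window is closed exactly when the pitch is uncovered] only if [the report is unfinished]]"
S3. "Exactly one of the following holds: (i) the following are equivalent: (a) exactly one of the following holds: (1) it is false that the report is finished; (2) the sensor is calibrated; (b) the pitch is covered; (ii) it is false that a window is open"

2

Let S = "the report is finished" (T), P = "a window is open" (T), R = "the pitch is covered" (F), Q = "the sensor is calibrated" (T), U = "Chen has signed the form" (F).

S1: Formalization: (~S <-> ~P) -> (~(R -> Q) | (~U & Q))

~S = ~T = F
~P = ~T = F
~S <-> ~P = F <-> F = T
R -> Q = F -> T = T
~(R -> Q) = ~T = F
~U = ~F = T
~U & Q = T & T = T
~(R -> Q) | (~U & Q) = F | T = T
(~S <-> ~P) -> (~(R -> Q) | (~U & Q)) = T -> T = T
Thus S1 is true.

S2: This is (Q & U) <-> ~((~P <-> ~R) -> ~S).

Q & U = T & F = F
~P = ~T = F
~R = ~F = T
~P <-> ~R = F <-> T = F
~S = ~T = F
(~P <-> ~R) -> ~S = F -> F = T
~((~P <-> ~R) -> ~S) = ~T = F
(Q & U) <-> ~((~P <-> ~R) -> ~S) = F <-> F = T
Thus S2 is true.

S3: Formalization: ((~S xor Q) <-> R) xor ~P

~S = ~T = F
~S xor Q = F xor T = T
(~S xor Q) <-> R = T <-> F = F
~P = ~T = F
((~S xor Q) <-> R) xor ~P = F xor F = F
Hence S3 is false.

Count: 2.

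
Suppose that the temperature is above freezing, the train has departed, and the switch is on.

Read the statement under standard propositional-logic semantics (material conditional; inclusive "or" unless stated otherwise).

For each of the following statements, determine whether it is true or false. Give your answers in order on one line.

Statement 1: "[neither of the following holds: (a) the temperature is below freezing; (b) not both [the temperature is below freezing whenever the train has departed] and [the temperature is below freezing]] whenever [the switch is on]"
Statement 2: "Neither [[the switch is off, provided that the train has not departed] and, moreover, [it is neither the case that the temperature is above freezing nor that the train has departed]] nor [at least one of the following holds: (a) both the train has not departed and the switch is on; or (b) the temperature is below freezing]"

Let K = "the switch is on" (T), Q = "the temperature is below freezing" (F), R = "the train has departed" (T).

Statement 1: Parsed as K -> (Q nor ((R -> Q) nand Q))

R -> Q = T -> F = F
(R -> Q) nand Q = F nand F = T
Q nor ((R -> Q) nand Q) = F nor T = F
K -> (Q nor ((R -> Q) nand Q)) = T -> F = F
So Statement 1 is false.

Statement 2: Formalization: ((~R -> ~K) & (~Q nor R)) nor ((~R & K) | Q)

~R = ~T = F
~K = ~T = F
~R -> ~K = F -> F = T
~Q = ~F = T
~Q nor R = T nor T = F
(~R -> ~K) & (~Q nor R) = T & F = F
~R = ~T = F
~R & K = F & T = F
(~R & K) | Q = F | F = F
((~R -> ~K) & (~Q nor R)) nor ((~R & K) | Q) = F nor F = T
So Statement 2 is true.

Statement 1 false, Statement 2 true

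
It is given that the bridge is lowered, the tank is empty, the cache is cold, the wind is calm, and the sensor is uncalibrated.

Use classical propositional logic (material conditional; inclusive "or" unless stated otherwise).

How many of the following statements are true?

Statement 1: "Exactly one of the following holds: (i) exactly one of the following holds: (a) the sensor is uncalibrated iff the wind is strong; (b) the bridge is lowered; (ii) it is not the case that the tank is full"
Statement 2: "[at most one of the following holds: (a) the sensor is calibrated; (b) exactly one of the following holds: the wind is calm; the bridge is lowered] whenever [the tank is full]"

Let P = "the sensor is calibrated" (False), M = "the wind is strong" (False), L = "the bridge is raised" (False), H = "the tank is full" (False).

Statement 1: Parsed as ((not P iff M) xor not L) xor not H

not P = not False = True
not P iff M = True iff False = False
not L = not False = True
(not P iff M) xor not L = False xor True = True
not H = not False = True
((not P iff M) xor not L) xor not H = True xor True = False
So Statement 1 is false.

Statement 2: In symbols: H -> (P nand (not M xor not L))

not M = not False = True
not L = not False = True
not M xor not L = True xor True = False
P nand (not M xor not L) = False nand False = True
H -> (P nand (not M xor not L)) = False -> True = True
Hence Statement 2 is true.

True statements: 1 (Statement 2).

1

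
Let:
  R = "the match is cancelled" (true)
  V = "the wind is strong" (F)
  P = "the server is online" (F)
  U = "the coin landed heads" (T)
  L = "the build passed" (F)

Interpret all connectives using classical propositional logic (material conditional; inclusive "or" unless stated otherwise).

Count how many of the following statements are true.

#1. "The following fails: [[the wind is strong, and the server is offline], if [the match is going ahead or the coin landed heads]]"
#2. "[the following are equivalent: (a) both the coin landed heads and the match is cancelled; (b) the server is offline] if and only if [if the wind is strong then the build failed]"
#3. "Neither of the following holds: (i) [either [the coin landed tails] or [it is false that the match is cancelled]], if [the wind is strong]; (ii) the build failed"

#1: In symbols: ¬((¬R ∨ U) → (V ∧ ¬P))

¬R = ¬T = F
¬R ∨ U = F ∨ T = T
¬P = ¬F = T
V ∧ ¬P = F ∧ T = F
(¬R ∨ U) → (V ∧ ¬P) = T → F = F
¬((¬R ∨ U) → (V ∧ ¬P)) = ¬F = T
So #1 is true.

#2: Formalization: ((U ∧ R) ↔ ¬P) ↔ (V → ¬L)

U ∧ R = T ∧ T = T
¬P = ¬F = T
(U ∧ R) ↔ ¬P = T ↔ T = T
¬L = ¬F = T
V → ¬L = F → T = T
((U ∧ R) ↔ ¬P) ↔ (V → ¬L) = T ↔ T = T
So #2 is true.

#3: Parsed as (V → (¬U ∨ ¬R)) ↓ ¬L

¬U = ¬T = F
¬R = ¬T = F
¬U ∨ ¬R = F ∨ F = F
V → (¬U ∨ ¬R) = F → F = T
¬L = ¬F = T
(V → (¬U ∨ ¬R)) ↓ ¬L = T ↓ T = F
Hence #3 is false.

True statements: 2.

2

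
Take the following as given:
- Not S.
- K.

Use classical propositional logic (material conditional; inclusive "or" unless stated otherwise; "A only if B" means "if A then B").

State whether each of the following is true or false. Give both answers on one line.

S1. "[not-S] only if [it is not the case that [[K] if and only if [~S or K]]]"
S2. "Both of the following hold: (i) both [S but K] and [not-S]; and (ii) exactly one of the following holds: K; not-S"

S1: In symbols: ~S -> ~(K <-> (~S | K))

~S = ~F = T
~S = ~F = T
~S | K = T | T = T
K <-> (~S | K) = T <-> T = T
~(K <-> (~S | K)) = ~T = F
~S -> ~(K <-> (~S | K)) = T -> F = F
So S1 is false.

S2: Formalization: ((S & K) & ~S) & (K xor ~S)

S & K = F & T = F
~S = ~F = T
(S & K) & ~S = F & T = F
~S = ~F = T
K xor ~S = T xor T = F
((S & K) & ~S) & (K xor ~S) = F & F = F
So S2 is false.

S1 false, S2 false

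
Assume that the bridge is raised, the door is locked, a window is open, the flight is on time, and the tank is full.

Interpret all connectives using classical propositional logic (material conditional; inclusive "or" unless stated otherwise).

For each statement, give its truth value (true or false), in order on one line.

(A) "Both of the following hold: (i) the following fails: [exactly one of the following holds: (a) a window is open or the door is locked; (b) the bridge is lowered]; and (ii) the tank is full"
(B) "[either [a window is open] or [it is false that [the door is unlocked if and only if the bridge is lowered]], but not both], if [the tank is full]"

(A) false / (B) true

Let G = "a window is open" (T), D = "the door is locked" (T), H = "the bridge is raised" (T), S = "the tank is full" (T).

(A): Formalization: ¬((G ∨ D) ⊕ ¬H) ∧ S

G ∨ D = T ∨ T = T
¬H = ¬T = F
(G ∨ D) ⊕ ¬H = T ⊕ F = T
¬((G ∨ D) ⊕ ¬H) = ¬T = F
¬((G ∨ D) ⊕ ¬H) ∧ S = F ∧ T = F
So (A) is false.

(B): This is S → (G ⊕ ¬(¬D ↔ ¬H)).

¬D = ¬T = F
¬H = ¬T = F
¬D ↔ ¬H = F ↔ F = T
¬(¬D ↔ ¬H) = ¬T = F
G ⊕ ¬(¬D ↔ ¬H) = T ⊕ F = T
S → (G ⊕ ¬(¬D ↔ ¬H)) = T → T = T
Thus (B) is true.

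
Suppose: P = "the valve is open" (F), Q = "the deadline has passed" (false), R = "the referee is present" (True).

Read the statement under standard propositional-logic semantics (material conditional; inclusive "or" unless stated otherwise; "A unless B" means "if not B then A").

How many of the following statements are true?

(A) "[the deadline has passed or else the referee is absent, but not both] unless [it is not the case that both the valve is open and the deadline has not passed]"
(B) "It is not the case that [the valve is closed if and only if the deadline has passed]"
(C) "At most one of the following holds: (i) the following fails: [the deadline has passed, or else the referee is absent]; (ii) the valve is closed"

(A): Formalization: (Q xor ~R) | (P nand ~Q)

~R = ~T = F
Q xor ~R = F xor F = F
~Q = ~F = T
P nand ~Q = F nand T = T
(Q xor ~R) | (P nand ~Q) = F | T = T
Thus (A) is true.

(B): This is ~(~P <-> Q).

~P = ~F = T
~P <-> Q = T <-> F = F
~(~P <-> Q) = ~F = T
So (B) is true.

(C): In symbols: ~(Q | ~R) nand ~P

~R = ~T = F
Q | ~R = F | F = F
~(Q | ~R) = ~F = T
~P = ~F = T
~(Q | ~R) nand ~P = T nand T = F
Thus (C) is false.

2 of the 3 statements are true ((A), (B)).

2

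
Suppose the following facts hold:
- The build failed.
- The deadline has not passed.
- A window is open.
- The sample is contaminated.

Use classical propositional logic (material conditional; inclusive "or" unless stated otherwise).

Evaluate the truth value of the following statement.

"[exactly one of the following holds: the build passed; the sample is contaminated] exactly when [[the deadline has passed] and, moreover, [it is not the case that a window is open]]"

false

Let P = "the build passed" (F), S = "the sample is contaminated" (T), Q = "the deadline has passed" (F), R = "a window is open" (T).
Parsed as (P ⊕ S) ↔ (Q ∧ ¬R)

P ⊕ S = F ⊕ T = T
¬R = ¬T = F
Q ∧ ¬R = F ∧ F = F
(P ⊕ S) ↔ (Q ∧ ¬R) = T ↔ F = F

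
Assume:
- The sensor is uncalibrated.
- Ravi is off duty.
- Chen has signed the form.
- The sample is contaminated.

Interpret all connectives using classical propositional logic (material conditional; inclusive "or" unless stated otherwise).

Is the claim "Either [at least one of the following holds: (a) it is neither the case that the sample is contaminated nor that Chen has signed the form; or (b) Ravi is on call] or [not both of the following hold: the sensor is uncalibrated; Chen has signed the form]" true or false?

The statement is false.

Let M = "the sample is contaminated" (T), R = "Chen has signed the form" (T), Q = "Ravi is on call" (F), H = "the sensor is calibrated" (F).
Parsed as ((M nor R) | Q) | (~H nand R)

M nor R = T nor T = F
(M nor R) | Q = F | F = F
~H = ~F = T
~H nand R = T nand T = F
((M nor R) | Q) | (~H nand R) = F | F = F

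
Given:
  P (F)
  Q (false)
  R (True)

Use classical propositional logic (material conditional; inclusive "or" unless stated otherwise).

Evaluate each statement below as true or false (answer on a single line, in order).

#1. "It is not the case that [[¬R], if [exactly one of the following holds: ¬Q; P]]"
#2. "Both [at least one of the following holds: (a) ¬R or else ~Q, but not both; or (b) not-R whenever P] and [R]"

#1 True / #2 True

#1: Formalization: ¬((¬Q ⊕ P) → ¬R)

¬Q = ¬F = T
¬Q ⊕ P = T ⊕ F = T
¬R = ¬T = F
(¬Q ⊕ P) → ¬R = T → F = F
¬((¬Q ⊕ P) → ¬R) = ¬F = T
So #1 is true.

#2: In symbols: ((¬R ⊕ ¬Q) ∨ (P → ¬R)) ∧ R

¬R = ¬T = F
¬Q = ¬F = T
¬R ⊕ ¬Q = F ⊕ T = T
¬R = ¬T = F
P → ¬R = F → F = T
(¬R ⊕ ¬Q) ∨ (P → ¬R) = T ∨ T = T
((¬R ⊕ ¬Q) ∨ (P → ¬R)) ∧ R = T ∧ T = T
Hence #2 is true.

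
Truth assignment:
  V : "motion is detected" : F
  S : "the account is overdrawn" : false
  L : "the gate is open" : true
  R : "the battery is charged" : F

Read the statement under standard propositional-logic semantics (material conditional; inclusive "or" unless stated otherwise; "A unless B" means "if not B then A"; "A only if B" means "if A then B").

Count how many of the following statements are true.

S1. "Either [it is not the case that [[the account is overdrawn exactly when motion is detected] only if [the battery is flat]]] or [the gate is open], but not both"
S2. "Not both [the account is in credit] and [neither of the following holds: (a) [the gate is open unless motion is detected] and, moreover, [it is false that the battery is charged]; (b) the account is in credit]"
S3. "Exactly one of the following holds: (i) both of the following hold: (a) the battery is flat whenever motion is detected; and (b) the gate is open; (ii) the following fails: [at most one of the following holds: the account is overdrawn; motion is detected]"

S1: In symbols: not ((S iff V) -> not R) xor L

S iff V = False iff False = True
not R = not False = True
(S iff V) -> not R = True -> True = True
not ((S iff V) -> not R) = not True = False
not ((S iff V) -> not R) xor L = False xor True = True
Thus S1 is true.

S2: Formalization: not S nand (((L or V) and not R) nor not S)

not S = not False = True
L or V = True or False = True
not R = not False = True
(L or V) and not R = True and True = True
not S = not False = True
((L or V) and not R) nor not S = True nor True = False
not S nand (((L or V) and not R) nor not S) = True nand False = True
So S2 is true.

S3: Formalization: ((V -> not R) and L) xor not (S nand V)

not R = not False = True
V -> not R = False -> True = True
(V -> not R) and L = True and True = True
S nand V = False nand False = True
not (S nand V) = not True = False
((V -> not R) and L) xor not (S nand V) = True xor False = True
Thus S3 is true.

3 of the 3 statements are true (S1, S2, S3).

3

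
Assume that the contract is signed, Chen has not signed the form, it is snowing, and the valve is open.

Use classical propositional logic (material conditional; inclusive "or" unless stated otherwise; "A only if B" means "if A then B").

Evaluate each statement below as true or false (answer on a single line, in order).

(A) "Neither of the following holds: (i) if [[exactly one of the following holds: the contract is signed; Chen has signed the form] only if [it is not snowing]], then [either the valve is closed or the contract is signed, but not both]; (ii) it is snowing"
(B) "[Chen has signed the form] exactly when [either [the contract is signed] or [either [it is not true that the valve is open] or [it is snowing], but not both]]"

(A) False, (B) False

Let P = "the contract is signed" (T), Q = "Chen has signed the form" (F), R = "it is snowing" (T), S = "the valve is open" (T).

(A): Parsed as (((P xor Q) -> ~R) -> (~S xor P)) nor R

P xor Q = T xor F = T
~R = ~T = F
(P xor Q) -> ~R = T -> F = F
~S = ~T = F
~S xor P = F xor T = T
((P xor Q) -> ~R) -> (~S xor P) = F -> T = T
(((P xor Q) -> ~R) -> (~S xor P)) nor R = T nor T = F
Thus (A) is false.

(B): This is Q <-> (P | (~S xor R)).

~S = ~T = F
~S xor R = F xor T = T
P | (~S xor R) = T | T = T
Q <-> (P | (~S xor R)) = F <-> T = F
Hence (B) is false.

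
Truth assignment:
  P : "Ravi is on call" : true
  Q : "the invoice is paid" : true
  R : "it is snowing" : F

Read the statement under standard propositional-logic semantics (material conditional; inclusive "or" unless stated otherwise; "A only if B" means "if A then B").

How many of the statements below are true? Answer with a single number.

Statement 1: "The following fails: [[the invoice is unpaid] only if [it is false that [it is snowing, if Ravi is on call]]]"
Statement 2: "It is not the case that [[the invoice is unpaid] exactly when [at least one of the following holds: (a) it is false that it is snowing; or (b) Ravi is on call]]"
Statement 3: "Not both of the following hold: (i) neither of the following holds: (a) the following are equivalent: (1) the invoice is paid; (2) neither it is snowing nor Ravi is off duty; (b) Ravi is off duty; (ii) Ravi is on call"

Statement 1: In symbols: not (not Q -> not (P -> R))

not Q = not True = False
P -> R = True -> False = False
not (P -> R) = not False = True
not Q -> not (P -> R) = False -> True = True
not (not Q -> not (P -> R)) = not True = False
So Statement 1 is false.

Statement 2: Parsed as not (not Q iff (not R or P))

not Q = not True = False
not R = not False = True
not R or P = True or True = True
not Q iff (not R or P) = False iff True = False
not (not Q iff (not R or P)) = not False = True
So Statement 2 is true.

Statement 3: This is ((Q iff (R nor not P)) nor not P) nand P.

not P = not True = False
R nor not P = False nor False = True
Q iff (R nor not P) = True iff True = True
not P = not True = False
(Q iff (R nor not P)) nor not P = True nor False = False
((Q iff (R nor not P)) nor not P) nand P = False nand True = True
Thus Statement 3 is true.

Count: 2.

2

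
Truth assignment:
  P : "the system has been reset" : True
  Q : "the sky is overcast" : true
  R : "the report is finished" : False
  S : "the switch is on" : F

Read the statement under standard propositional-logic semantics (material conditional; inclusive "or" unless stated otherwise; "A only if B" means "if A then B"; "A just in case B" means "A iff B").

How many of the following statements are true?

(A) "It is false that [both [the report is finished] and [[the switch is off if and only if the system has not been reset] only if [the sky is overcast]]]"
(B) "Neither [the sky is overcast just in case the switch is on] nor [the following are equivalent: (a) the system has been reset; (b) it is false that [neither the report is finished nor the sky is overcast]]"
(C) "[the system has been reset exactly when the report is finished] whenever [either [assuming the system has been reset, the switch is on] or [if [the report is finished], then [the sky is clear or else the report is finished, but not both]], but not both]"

1

(A): In symbols: ~(R & ((~S <-> ~P) -> Q))

~S = ~F = T
~P = ~T = F
~S <-> ~P = T <-> F = F
(~S <-> ~P) -> Q = F -> T = T
R & ((~S <-> ~P) -> Q) = F & T = F
~(R & ((~S <-> ~P) -> Q)) = ~F = T
Thus (A) is true.

(B): In symbols: (Q <-> S) nor (P <-> ~(R nor Q))

Q <-> S = T <-> F = F
R nor Q = F nor T = F
~(R nor Q) = ~F = T
P <-> ~(R nor Q) = T <-> T = T
(Q <-> S) nor (P <-> ~(R nor Q)) = F nor T = F
Thus (B) is false.

(C): Formalization: ((P -> S) xor (R -> (~Q xor R))) -> (P <-> R)

P -> S = T -> F = F
~Q = ~T = F
~Q xor R = F xor F = F
R -> (~Q xor R) = F -> F = T
(P -> S) xor (R -> (~Q xor R)) = F xor T = T
P <-> R = T <-> F = F
((P -> S) xor (R -> (~Q xor R))) -> (P <-> R) = T -> F = F
Thus (C) is false.

Count: 1.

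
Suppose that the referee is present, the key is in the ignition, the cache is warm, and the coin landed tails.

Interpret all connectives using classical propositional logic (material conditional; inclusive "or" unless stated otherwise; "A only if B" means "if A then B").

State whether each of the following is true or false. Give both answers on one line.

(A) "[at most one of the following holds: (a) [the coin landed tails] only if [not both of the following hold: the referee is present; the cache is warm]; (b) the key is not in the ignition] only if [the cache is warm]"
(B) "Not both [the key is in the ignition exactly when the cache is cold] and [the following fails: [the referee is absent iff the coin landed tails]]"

Let S = "the coin landed heads" (F), P = "the referee is present" (T), R = "the cache is warm" (T), Q = "the key is in the ignition" (T).

(A): Parsed as ((~S -> (P nand R)) nand ~Q) -> R

~S = ~F = T
P nand R = T nand T = F
~S -> (P nand R) = T -> F = F
~Q = ~T = F
(~S -> (P nand R)) nand ~Q = F nand F = T
((~S -> (P nand R)) nand ~Q) -> R = T -> T = T
So (A) is true.

(B): This is (Q <-> ~R) nand ~(~P <-> ~S).

~R = ~T = F
Q <-> ~R = T <-> F = F
~P = ~T = F
~S = ~F = T
~P <-> ~S = F <-> T = F
~(~P <-> ~S) = ~F = T
(Q <-> ~R) nand ~(~P <-> ~S) = F nand T = T
So (B) is true.

(A) true, (B) true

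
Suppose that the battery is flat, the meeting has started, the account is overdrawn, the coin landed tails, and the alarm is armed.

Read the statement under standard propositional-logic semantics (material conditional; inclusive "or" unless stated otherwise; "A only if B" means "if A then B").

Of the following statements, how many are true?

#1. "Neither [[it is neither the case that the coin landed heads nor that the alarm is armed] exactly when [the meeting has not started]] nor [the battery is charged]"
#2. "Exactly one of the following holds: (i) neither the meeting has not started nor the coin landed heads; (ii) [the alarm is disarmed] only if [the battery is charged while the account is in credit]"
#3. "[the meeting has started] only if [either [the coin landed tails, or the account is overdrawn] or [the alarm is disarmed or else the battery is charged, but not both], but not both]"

1

Let S = "the coin landed heads" (F), U = "the alarm is armed" (T), Q = "the meeting has started" (T), P = "the battery is charged" (F), R = "the account is overdrawn" (T).

#1: Formalization: ((S nor U) <-> ~Q) nor P

S nor U = F nor T = F
~Q = ~T = F
(S nor U) <-> ~Q = F <-> F = T
((S nor U) <-> ~Q) nor P = T nor F = F
So #1 is false.

#2: Parsed as (~Q nor S) xor (~U -> (P & ~R))

~Q = ~T = F
~Q nor S = F nor F = T
~U = ~T = F
~R = ~T = F
P & ~R = F & F = F
~U -> (P & ~R) = F -> F = T
(~Q nor S) xor (~U -> (P & ~R)) = T xor T = F
So #2 is false.

#3: Formalization: Q -> ((~S | R) xor (~U xor P))

~S = ~F = T
~S | R = T | T = T
~U = ~T = F
~U xor P = F xor F = F
(~S | R) xor (~U xor P) = T xor F = T
Q -> ((~S | R) xor (~U xor P)) = T -> T = T
Hence #3 is true.

True statements: 1 (#3).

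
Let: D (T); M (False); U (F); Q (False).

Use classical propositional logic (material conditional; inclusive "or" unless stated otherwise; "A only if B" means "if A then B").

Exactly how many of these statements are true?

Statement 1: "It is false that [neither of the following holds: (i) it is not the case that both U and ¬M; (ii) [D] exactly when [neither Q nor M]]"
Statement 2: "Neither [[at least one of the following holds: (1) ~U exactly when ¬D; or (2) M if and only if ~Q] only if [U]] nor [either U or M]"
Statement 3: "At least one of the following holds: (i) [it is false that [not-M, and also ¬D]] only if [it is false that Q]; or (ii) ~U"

2

Statement 1: In symbols: not ((U nand not M) nor (D iff (Q nor M)))

not M = not False = True
U nand not M = False nand True = True
Q nor M = False nor False = True
D iff (Q nor M) = True iff True = True
(U nand not M) nor (D iff (Q nor M)) = True nor True = False
not ((U nand not M) nor (D iff (Q nor M))) = not False = True
Thus Statement 1 is true.

Statement 2: Parsed as (((not U iff not D) or (M iff not Q)) -> U) nor (U or M)

not U = not False = True
not D = not True = False
not U iff not D = True iff False = False
not Q = not False = True
M iff not Q = False iff True = False
(not U iff not D) or (M iff not Q) = False or False = False
((not U iff not D) or (M iff not Q)) -> U = False -> False = True
U or M = False or False = False
(((not U iff not D) or (M iff not Q)) -> U) nor (U or M) = True nor False = False
Hence Statement 2 is false.

Statement 3: In symbols: (not (not M and not D) -> not Q) or not U

not M = not False = True
not D = not True = False
not M and not D = True and False = False
not (not M and not D) = not False = True
not Q = not False = True
not (not M and not D) -> not Q = True -> True = True
not U = not False = True
(not (not M and not D) -> not Q) or not U = True or True = True
Thus Statement 3 is true.

Count: 2.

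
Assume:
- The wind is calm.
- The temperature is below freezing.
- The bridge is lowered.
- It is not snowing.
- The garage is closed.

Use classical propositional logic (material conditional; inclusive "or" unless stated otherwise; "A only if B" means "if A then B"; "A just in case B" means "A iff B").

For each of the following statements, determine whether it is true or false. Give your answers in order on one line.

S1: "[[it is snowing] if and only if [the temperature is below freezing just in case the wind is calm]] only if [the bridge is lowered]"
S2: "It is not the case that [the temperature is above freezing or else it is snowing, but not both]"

Let S = "it is snowing" (F), Q = "the temperature is below freezing" (T), P = "the wind is strong" (F), R = "the bridge is raised" (F).

S1: In symbols: (S <-> (Q <-> ~P)) -> ~R

~P = ~F = T
Q <-> ~P = T <-> T = T
S <-> (Q <-> ~P) = F <-> T = F
~R = ~F = T
(S <-> (Q <-> ~P)) -> ~R = F -> T = T
So S1 is true.

S2: This is ~(~Q xor S).

~Q = ~T = F
~Q xor S = F xor F = F
~(~Q xor S) = ~F = T
Thus S2 is true.

S1 true / S2 true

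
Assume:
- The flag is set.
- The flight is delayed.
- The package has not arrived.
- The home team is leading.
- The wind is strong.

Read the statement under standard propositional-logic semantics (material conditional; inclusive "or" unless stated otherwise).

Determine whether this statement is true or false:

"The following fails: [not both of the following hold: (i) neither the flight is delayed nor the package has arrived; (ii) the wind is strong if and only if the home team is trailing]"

Let P = "the flight is delayed" (True), Q = "the package has arrived" (False), U = "the wind is strong" (True), D = "the home team is leading" (True).
Parsed as not ((P nor Q) nand (U iff not D))

P nor Q = True nor False = False
not D = not True = False
U iff not D = True iff False = False
(P nor Q) nand (U iff not D) = False nand False = True
not ((P nor Q) nand (U iff not D)) = not True = False

False.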